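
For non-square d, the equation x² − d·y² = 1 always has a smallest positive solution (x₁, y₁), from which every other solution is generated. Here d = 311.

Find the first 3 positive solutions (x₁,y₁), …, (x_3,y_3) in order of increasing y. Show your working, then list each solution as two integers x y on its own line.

d=311: √d = [17; 1,1,1,2,1,…,1,1,34] (ℓ=16, even), read p_15/q_15
step 0: (17, 1)  from 17·(1,0) + (0,1)
step 1: (18, 1)  from 1·(17,1) + (1,0)
step 2: (35, 2)  from 1·(18,1) + (17,1)
…
step 4: (141, 8)  from 2·(53,3) + (35,2)
…
step 7: (4109, 233)  from 3·(1305,74) + (194,11)
…
step 9: (217583, 12338)  from 3·(71158,4035) + (4109,233)
…
step 11: (1594239, 90401)  from 1·(1376656,78063) + (217583,12338)
…
step 13: (6159373, 349266)  from 1·(4565134,258865) + (1594239,90401)
step 14: (10724507, 608131)  from 1·(6159373,349266) + (4565134,258865)
step 15: (16883880, 957397)  from 1·(10724507,608131) + (6159373,349266)
fundamental: x₁=16883880, y₁=957397  (since 285065403854400 − 311·916609015609 = 1)
(16883880+957397√311)^2 = 570130807708799 + 32329152120720√311
(16883880+957397√311)^3 = 19252040283316857636360 + 1091683049815963029803√311

16883880 957397
570130807708799 32329152120720
19252040283316857636360 1091683049815963029803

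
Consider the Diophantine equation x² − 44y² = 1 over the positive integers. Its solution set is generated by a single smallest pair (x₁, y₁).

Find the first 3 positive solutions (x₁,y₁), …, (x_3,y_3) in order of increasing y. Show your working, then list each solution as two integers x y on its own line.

199 30
79201 11940
31521799 4752090

[6; 1,1,1,2,1,1,1,12] for √44; ℓ=8 ⇒ convergent index 7
a_0=6:  p_0=6·1+0=6,  q_0=6·0+1=1
a_1=1:  p_1=1·6+1=7,  q_1=1·1+0=1
…
a_3=1:  p_3=1·13+7=20,  q_3=1·2+1=3
…
a_5=1:  p_5=1·53+20=73,  q_5=1·8+3=11
a_6=1:  p_6=1·73+53=126,  q_6=1·11+8=19
a_7=1:  p_7=1·126+73=199,  q_7=1·19+11=30
→ (199, 30).  Check: 199²=39601, 44·30²=39600, difference 1.
k=2:  x_2 = 199·199+44·30·30 = 79201,  y_2 = 199·30+30·199 = 11940
k=3:  x_3 = 199·79201+44·30·11940 = 31521799,  y_3 = 199·11940+30·79201 = 4752090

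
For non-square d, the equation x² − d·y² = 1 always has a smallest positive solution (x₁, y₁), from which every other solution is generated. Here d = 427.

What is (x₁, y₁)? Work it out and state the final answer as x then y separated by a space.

d=427: √d = [20; 1,1,1,40] (ℓ=4, even), read p_3/q_3
step 0: (20, 1)  from 20·(1,0) + (0,1)
step 1: (21, 1)  from 1·(20,1) + (1,0)
step 2: (41, 2)  from 1·(21,1) + (20,1)
step 3: (62, 3)  from 1·(41,2) + (21,1)
fundamental: x₁=62, y₁=3  (since 3844 − 427·9 = 1)

62 3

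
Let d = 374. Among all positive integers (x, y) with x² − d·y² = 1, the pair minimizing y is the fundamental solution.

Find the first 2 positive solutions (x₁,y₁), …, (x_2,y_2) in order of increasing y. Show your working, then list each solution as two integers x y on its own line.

3365 174
22646449 1171020

[19; 2,1,18,1,2,38] for √374; ℓ=6 ⇒ convergent index 5
a_0=19:  p_0=19·1+0=19,  q_0=19·0+1=1
a_1=2:  p_1=2·19+1=39,  q_1=2·1+0=2
…
a_3=18:  p_3=18·58+39=1083,  q_3=18·3+2=56
a_4=1:  p_4=1·1083+58=1141,  q_4=1·56+3=59
a_5=2:  p_5=2·1141+1083=3365,  q_5=2·59+56=174
fundamental: x₁=3365, y₁=174  (since 11323225 − 374·30276 = 1)
(x_2, y_2) = (3365·3365 + 374·174·174, 3365·174 + 174·3365) = (22646449, 1171020)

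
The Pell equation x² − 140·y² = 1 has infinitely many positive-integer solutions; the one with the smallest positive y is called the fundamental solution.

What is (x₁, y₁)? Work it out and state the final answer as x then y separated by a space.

71 6

d=140: √d = [11; 1,4,1,22] (ℓ=4, even), read p_3/q_3
step 0: (11, 1)  from 11·(1,0) + (0,1)
step 1: (12, 1)  from 1·(11,1) + (1,0)
step 2: (59, 5)  from 4·(12,1) + (11,1)
step 3: (71, 6)  from 1·(59,5) + (12,1)
fundamental: x₁=71, y₁=6  (since 5041 − 140·36 = 1)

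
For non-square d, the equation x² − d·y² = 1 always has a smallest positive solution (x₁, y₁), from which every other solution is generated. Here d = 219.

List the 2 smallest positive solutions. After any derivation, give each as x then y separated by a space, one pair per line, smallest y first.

74 5
10951 740

√219 = [14; 1,3,1,28, …], period ℓ=4 (even) → k=3
i=0: a=14 ⇒ p=14, q=1
i=1: a=1 ⇒ p=15, q=1
i=2: a=3 ⇒ p=59, q=4
i=3: a=1 ⇒ p=74, q=5
→ (74, 5).  Check: 74²=5476, 219·5²=5475, difference 1.
n=2: (74,5)∘(74,5) = (74·74+219·5·5, 74·5+5·74) = (10951,740)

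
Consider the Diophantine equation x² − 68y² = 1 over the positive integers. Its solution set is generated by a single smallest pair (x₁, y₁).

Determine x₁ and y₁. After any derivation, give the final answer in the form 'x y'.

√68 → a₀=8, period (4,16); ℓ=2 even so k=1
k=0  a_k=8  p_k/q_k = 8/1
k=1  a_k=4  p_k/q_k = 33/4
→ (33, 4).  Check: 33²=1089, 68·4²=1088, difference 1.

33 4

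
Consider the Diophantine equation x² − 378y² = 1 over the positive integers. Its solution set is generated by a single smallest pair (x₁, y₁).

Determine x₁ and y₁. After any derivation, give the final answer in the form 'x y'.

[19; 2,3,1,4,1,3,2,38] for √378; ℓ=8 ⇒ convergent index 7
step 0: (19, 1)  from 19·(1,0) + (0,1)
step 1: (39, 2)  from 2·(19,1) + (1,0)
step 2: (136, 7)  from 3·(39,2) + (19,1)
step 3: (175, 9)  from 1·(136,7) + (39,2)
…
step 5: (1011, 52)  from 1·(836,43) + (175,9)
step 6: (3869, 199)  from 3·(1011,52) + (836,43)
step 7: (8749, 450)  from 2·(3869,199) + (1011,52)
fundamental: x₁=8749, y₁=450  (since 76545001 − 378·202500 = 1)

8749 450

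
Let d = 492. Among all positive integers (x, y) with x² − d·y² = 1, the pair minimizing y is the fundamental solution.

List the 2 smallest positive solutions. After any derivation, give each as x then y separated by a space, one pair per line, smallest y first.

[22; 5,1,1,10,1,1,5,44] for √492; ℓ=8 ⇒ convergent index 7
a_0=22:  p_0=22·1+0=22,  q_0=22·0+1=1
…
a_2=1:  p_2=1·111+22=133,  q_2=1·5+1=6
a_3=1:  p_3=1·133+111=244,  q_3=1·6+5=11
a_4=10:  p_4=10·244+133=2573,  q_4=10·11+6=116
a_5=1:  p_5=1·2573+244=2817,  q_5=1·116+11=127
a_6=1:  p_6=1·2817+2573=5390,  q_6=1·127+116=243
a_7=5:  p_7=5·5390+2817=29767,  q_7=5·243+127=1342
→ (29767, 1342).  Check: 29767²=886074289, 492·1342²=886074288, difference 1.
k=2:  x_2 = 29767·29767+492·1342·1342 = 1772148577,  y_2 = 29767·1342+1342·29767 = 79894628

29767 1342
1772148577 79894628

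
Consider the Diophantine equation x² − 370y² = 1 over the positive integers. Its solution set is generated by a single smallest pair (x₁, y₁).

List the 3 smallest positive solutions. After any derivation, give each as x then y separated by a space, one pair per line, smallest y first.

d=370: √d = [19; 4,4,38] (ℓ=3, odd), read p_5/q_5
a_0=19:  p_0=19·1+0=19,  q_0=19·0+1=1
…
a_3=38:  p_3=38·327+77=12503,  q_3=38·17+4=650
a_4=4:  p_4=4·12503+327=50339,  q_4=4·650+17=2617
a_5=4:  p_5=4·50339+12503=213859,  q_5=4·2617+650=11118
fundamental: x₁=213859, y₁=11118  (since 45735671881 − 370·123609924 = 1)
k=2:  x_2 = 213859·213859+370·11118·11118 = 91471343761,  y_2 = 213859·11118+11118·213859 = 4755368724
k=3:  x_3 = 213859·91471343761+370·11118·4755368724 = 39123940210553539,  y_3 = 213859·4755368724+11118·91471343761 = 2033956799880714

213859 11118
91471343761 4755368724
39123940210553539 2033956799880714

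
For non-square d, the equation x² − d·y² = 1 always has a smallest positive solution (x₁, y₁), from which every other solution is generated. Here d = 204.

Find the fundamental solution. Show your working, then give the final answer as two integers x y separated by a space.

d=204: √d = [14; 3,1,1,6,1,1,3,28] (ℓ=8, even), read p_7/q_7
i=0: a=14 ⇒ p=14, q=1
…
i=3: a=1 ⇒ p=100, q=7
…
i=5: a=1 ⇒ p=757, q=53
i=6: a=1 ⇒ p=1414, q=99
i=7: a=3 ⇒ p=4999, q=350
fundamental: x₁=4999, y₁=350  (since 24990001 − 204·122500 = 1)

4999 350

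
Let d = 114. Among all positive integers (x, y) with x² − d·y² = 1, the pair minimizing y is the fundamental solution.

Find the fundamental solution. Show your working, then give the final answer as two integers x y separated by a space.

1025 96

[10; 1,2,10,2,1,20] for √114; ℓ=6 ⇒ convergent index 5
step 0: (10, 1)  from 10·(1,0) + (0,1)
…
step 3: (331, 31)  from 10·(32,3) + (11,1)
step 4: (694, 65)  from 2·(331,31) + (32,3)
step 5: (1025, 96)  from 1·(694,65) + (331,31)
→ (1025, 96).  Check: 1025²=1050625, 114·96²=1050624, difference 1.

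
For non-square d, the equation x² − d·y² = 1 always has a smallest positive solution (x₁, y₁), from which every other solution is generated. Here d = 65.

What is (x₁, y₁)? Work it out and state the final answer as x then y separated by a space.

d=65: √d = [8; 16] (ℓ=1, odd), read p_1/q_1
i=0: a=8 ⇒ p=8, q=1
i=1: a=16 ⇒ p=129, q=16
fundamental: x₁=129, y₁=16  (since 16641 − 65·256 = 1)

129 16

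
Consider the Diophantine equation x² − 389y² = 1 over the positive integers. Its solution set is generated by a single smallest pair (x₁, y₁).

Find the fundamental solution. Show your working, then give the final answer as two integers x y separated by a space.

3287049 166660

[19; 1,2,1,1,1,1,2,1,38] for √389; ℓ=9 ⇒ convergent index 17
i=0: a=19 ⇒ p=19, q=1
…
i=3: a=1 ⇒ p=79, q=4
…
i=10: a=1 ⇒ p=50925, q=2582
…
i=12: a=1 ⇒ p=202418, q=10263
…
i=16: a=2 ⇒ p=2376809, q=120509
i=17: a=1 ⇒ p=3287049, q=166660
→ (3287049, 166660).  Check: 3287049²=10804691128401, 389·166660²=10804691128400, difference 1.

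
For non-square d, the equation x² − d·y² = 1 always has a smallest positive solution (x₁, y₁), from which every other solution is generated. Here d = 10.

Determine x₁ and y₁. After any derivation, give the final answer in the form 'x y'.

√10 → a₀=3, period (6); ℓ=1 odd so k=1
i=0: a=3 ⇒ p=3, q=1
i=1: a=6 ⇒ p=19, q=6
→ (19, 6).  Check: 19²=361, 10·6²=360, difference 1.

19 6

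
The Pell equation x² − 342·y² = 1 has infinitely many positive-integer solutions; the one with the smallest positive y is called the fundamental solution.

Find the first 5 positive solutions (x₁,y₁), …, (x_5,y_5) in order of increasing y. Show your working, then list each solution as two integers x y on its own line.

d=342: √d = [18; 2,36] (ℓ=2, even), read p_1/q_1
step 0: (18, 1)  from 18·(1,0) + (0,1)
step 1: (37, 2)  from 2·(18,1) + (1,0)
(x₁, y₁) = (37, 2);  37² − 342·2² = 1 ✓
n=2: (37,2)∘(37,2) = (37·37+342·2·2, 37·2+2·37) = (2737,148)
n=3: (2737,148)∘(37,2) = (37·2737+342·2·148, 37·148+2·2737) = (202501,10950)
n=4: (202501,10950)∘(37,2) = (37·202501+342·2·10950, 37·10950+2·202501) = (14982337,810152)
n=5: (14982337,810152)∘(37,2) = (37·14982337+342·2·810152, 37·810152+2·14982337) = (1108490437,59940298)

37 2
2737 148
202501 10950
14982337 810152
1108490437 59940298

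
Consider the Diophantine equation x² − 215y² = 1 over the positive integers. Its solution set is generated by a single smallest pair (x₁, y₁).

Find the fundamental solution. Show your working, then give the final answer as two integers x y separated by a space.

44 3

√215 = [14; 1,1,1,28, …], period ℓ=4 (even) → k=3
step 0: (14, 1)  from 14·(1,0) + (0,1)
…
step 2: (29, 2)  from 1·(15,1) + (14,1)
step 3: (44, 3)  from 1·(29,2) + (15,1)
fundamental: x₁=44, y₁=3  (since 1936 − 215·9 = 1)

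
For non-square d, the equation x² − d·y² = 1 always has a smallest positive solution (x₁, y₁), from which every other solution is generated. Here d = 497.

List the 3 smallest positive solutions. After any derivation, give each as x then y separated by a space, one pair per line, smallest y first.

1201887 53912
2889064721537 129592263888
6944658661946678751 311510514535059400

√497 → a₀=22, period (3,2,2,5,6,5,2,2,3,44); ℓ=10 even so k=9
i=0: a=22 ⇒ p=22, q=1
i=1: a=3 ⇒ p=67, q=3
i=2: a=2 ⇒ p=156, q=7
i=3: a=2 ⇒ p=379, q=17
i=4: a=5 ⇒ p=2051, q=92
…
i=6: a=5 ⇒ p=65476, q=2937
i=7: a=2 ⇒ p=143637, q=6443
i=8: a=2 ⇒ p=352750, q=15823
i=9: a=3 ⇒ p=1201887, q=53912
fundamental: x₁=1201887, y₁=53912  (since 1444532360769 − 497·2906503744 = 1)
k=2:  x_2 = 1201887·1201887+497·53912·53912 = 2889064721537,  y_2 = 1201887·53912+53912·1201887 = 129592263888
k=3:  x_3 = 1201887·2889064721537+497·53912·129592263888 = 6944658661946678751,  y_3 = 1201887·129592263888+53912·2889064721537 = 311510514535059400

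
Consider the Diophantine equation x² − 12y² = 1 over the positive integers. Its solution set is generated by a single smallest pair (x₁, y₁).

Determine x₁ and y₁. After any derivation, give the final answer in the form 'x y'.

7 2

√12 → a₀=3, period (2,6); ℓ=2 even so k=1
i=0: a=3 ⇒ p=3, q=1
i=1: a=2 ⇒ p=7, q=2
(x₁, y₁) = (7, 2);  7² − 12·2² = 1 ✓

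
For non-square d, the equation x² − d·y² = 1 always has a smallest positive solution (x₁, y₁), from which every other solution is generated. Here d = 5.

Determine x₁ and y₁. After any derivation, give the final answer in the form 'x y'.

√5 = [2; 4, …], period ℓ=1 (odd) → k=1
a_0=2:  p_0=2·1+0=2,  q_0=2·0+1=1
a_1=4:  p_1=4·2+1=9,  q_1=4·1+0=4
fundamental: x₁=9, y₁=4  (since 81 − 5·16 = 1)

9 4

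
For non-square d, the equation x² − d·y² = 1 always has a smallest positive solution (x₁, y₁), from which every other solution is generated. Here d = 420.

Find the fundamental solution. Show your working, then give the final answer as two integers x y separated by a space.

41 2

[20; 2,40] for √420; ℓ=2 ⇒ convergent index 1
k=0  a_k=20  p_k/q_k = 20/1
k=1  a_k=2  p_k/q_k = 41/2
(x₁, y₁) = (41, 2);  41² − 420·2² = 1 ✓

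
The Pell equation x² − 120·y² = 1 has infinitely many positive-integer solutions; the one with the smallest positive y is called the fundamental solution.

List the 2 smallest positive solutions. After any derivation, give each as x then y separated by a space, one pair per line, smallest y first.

√120 → a₀=10, period (1,20); ℓ=2 even so k=1
step 0: (10, 1)  from 10·(1,0) + (0,1)
step 1: (11, 1)  from 1·(10,1) + (1,0)
fundamental: x₁=11, y₁=1  (since 121 − 120·1 = 1)
n=2: (11,1)∘(11,1) = (11·11+120·1·1, 11·1+1·11) = (241,22)

11 1
241 22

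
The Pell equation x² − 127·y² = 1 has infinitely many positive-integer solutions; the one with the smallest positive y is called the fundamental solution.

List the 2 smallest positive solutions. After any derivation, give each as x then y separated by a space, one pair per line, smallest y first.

4730624 419775
44757606858751 3971595379200

[11; 3,1,2,2,7,11,7,2,2,1,3,22] for √127; ℓ=12 ⇒ convergent index 11
a_0=11:  p_0=11·1+0=11,  q_0=11·0+1=1
a_1=3:  p_1=3·11+1=34,  q_1=3·1+0=3
a_2=1:  p_2=1·34+11=45,  q_2=1·3+1=4
…
a_4=2:  p_4=2·124+45=293,  q_4=2·11+4=26
…
a_6=11:  p_6=11·2175+293=24218,  q_6=11·193+26=2149
a_7=7:  p_7=7·24218+2175=171701,  q_7=7·2149+193=15236
…
a_10=1:  p_10=1·906941+367620=1274561,  q_10=1·80478+32621=113099
a_11=3:  p_11=3·1274561+906941=4730624,  q_11=3·113099+80478=419775
(x₁, y₁) = (4730624, 419775);  4730624² − 127·419775² = 1 ✓
k=2:  x_2 = 4730624·4730624+127·419775·419775 = 44757606858751,  y_2 = 4730624·419775+419775·4730624 = 3971595379200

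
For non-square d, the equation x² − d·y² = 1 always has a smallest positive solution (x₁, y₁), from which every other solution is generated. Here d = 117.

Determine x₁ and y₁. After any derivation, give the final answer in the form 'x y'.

649 60

√117 → a₀=10, period (1,4,2,4,1,20); ℓ=6 even so k=5
a_0=10:  p_0=10·1+0=10,  q_0=10·0+1=1
a_1=1:  p_1=1·10+1=11,  q_1=1·1+0=1
…
a_4=4:  p_4=4·119+54=530,  q_4=4·11+5=49
a_5=1:  p_5=1·530+119=649,  q_5=1·49+11=60
fundamental: x₁=649, y₁=60  (since 421201 − 117·3600 = 1)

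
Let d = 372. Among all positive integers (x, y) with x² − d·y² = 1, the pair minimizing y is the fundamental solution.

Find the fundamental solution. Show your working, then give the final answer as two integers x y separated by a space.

[19; 3,2,12,2,3,38] for √372; ℓ=6 ⇒ convergent index 5
step 0: (19, 1)  from 19·(1,0) + (0,1)
step 1: (58, 3)  from 3·(19,1) + (1,0)
step 2: (135, 7)  from 2·(58,3) + (19,1)
…
step 4: (3491, 181)  from 2·(1678,87) + (135,7)
step 5: (12151, 630)  from 3·(3491,181) + (1678,87)
→ (12151, 630).  Check: 12151²=147646801, 372·630²=147646800, difference 1.

12151 630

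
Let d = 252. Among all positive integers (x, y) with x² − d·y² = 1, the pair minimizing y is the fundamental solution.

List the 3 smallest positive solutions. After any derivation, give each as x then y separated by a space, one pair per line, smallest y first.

√252 → a₀=15, period (1,6,1,30); ℓ=4 even so k=3
k=0  a_k=15  p_k/q_k = 15/1
k=1  a_k=1  p_k/q_k = 16/1
k=2  a_k=6  p_k/q_k = 111/7
k=3  a_k=1  p_k/q_k = 127/8
(x₁, y₁) = (127, 8);  127² − 252·8² = 1 ✓
n=2: (127,8)∘(127,8) = (127·127+252·8·8, 127·8+8·127) = (32257,2032)
n=3: (32257,2032)∘(127,8) = (127·32257+252·8·2032, 127·2032+8·32257) = (8193151,516120)

127 8
32257 2032
8193151 516120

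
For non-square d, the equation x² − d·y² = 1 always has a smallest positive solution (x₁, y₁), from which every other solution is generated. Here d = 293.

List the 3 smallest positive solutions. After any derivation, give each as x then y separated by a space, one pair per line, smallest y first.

√293 → a₀=17, period (8,1,1,8,34); ℓ=5 odd so k=9
i=0: a=17 ⇒ p=17, q=1
i=1: a=8 ⇒ p=137, q=8
…
i=3: a=1 ⇒ p=291, q=17
…
i=5: a=34 ⇒ p=84679, q=4947
i=6: a=8 ⇒ p=679914, q=39721
…
i=8: a=1 ⇒ p=1444507, q=84389
i=9: a=8 ⇒ p=12320649, q=719780
→ (12320649, 719780).  Check: 12320649²=151798391781201, 293·719780²=151798391781200, difference 1.
k=2:  x_2 = 12320649·12320649+293·719780·719780 = 303596783562401,  y_2 = 12320649·719780+719780·12320649 = 17736313474440
k=3:  x_3 = 12320649·303596783562401+293·719780·17736313474440 = 7481018815602612315849,  y_3 = 12320649·17736313474440+719780·303596783562401 = 437045785745090703340

12320649 719780
303596783562401 17736313474440
7481018815602612315849 437045785745090703340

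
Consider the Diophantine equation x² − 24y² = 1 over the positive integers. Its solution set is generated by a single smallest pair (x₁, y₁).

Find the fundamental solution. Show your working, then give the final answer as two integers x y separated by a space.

5 1

√24 = [4; 1,8, …], period ℓ=2 (even) → k=1
k=0  a_k=4  p_k/q_k = 4/1
k=1  a_k=1  p_k/q_k = 5/1
→ (5, 1).  Check: 5²=25, 24·1²=24, difference 1.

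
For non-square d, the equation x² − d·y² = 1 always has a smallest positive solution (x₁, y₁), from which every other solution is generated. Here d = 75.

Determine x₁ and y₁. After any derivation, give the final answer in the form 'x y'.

26 3

[8; 1,1,1,16] for √75; ℓ=4 ⇒ convergent index 3
step 0: (8, 1)  from 8·(1,0) + (0,1)
…
step 2: (17, 2)  from 1·(9,1) + (8,1)
step 3: (26, 3)  from 1·(17,2) + (9,1)
(x₁, y₁) = (26, 3);  26² − 75·3² = 1 ✓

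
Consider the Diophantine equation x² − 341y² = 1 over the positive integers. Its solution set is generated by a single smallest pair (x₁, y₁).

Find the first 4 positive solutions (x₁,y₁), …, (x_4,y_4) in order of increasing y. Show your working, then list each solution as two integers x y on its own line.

10626551 575460
225847172311201 12230310076920
4799952989541519968951 259932027556408030380
102013890481930631287980124801 5524361894723138392975161840

d=341: √d = [18; 2,6,1,8,2,…,6,2,36] (ℓ=14, even), read p_13/q_13
step 0: (18, 1)  from 18·(1,0) + (0,1)
step 1: (37, 2)  from 2·(18,1) + (1,0)
step 2: (240, 13)  from 6·(37,2) + (18,1)
…
step 4: (2456, 133)  from 8·(277,15) + (240,13)
step 5: (5189, 281)  from 2·(2456,133) + (277,15)
step 6: (7645, 414)  from 1·(5189,281) + (2456,133)
…
step 8: (28124, 1523)  from 1·(20479,1109) + (7645,414)
…
step 12: (4953942, 268271)  from 6·(718667,38918) + (641940,34763)
step 13: (10626551, 575460)  from 2·(4953942,268271) + (718667,38918)
fundamental: x₁=10626551, y₁=575460  (since 112923586155601 − 341·331154211600 = 1)
k=2:  x_2 = 10626551·10626551+341·575460·575460 = 225847172311201,  y_2 = 10626551·575460+575460·10626551 = 12230310076920
k=3:  x_3 = 10626551·225847172311201+341·575460·12230310076920 = 4799952989541519968951,  y_3 = 10626551·12230310076920+575460·225847172311201 = 259932027556408030380
k=4:  x_4 = 10626551·4799952989541519968951+341·575460·259932027556408030380 = 102013890481930631287980124801,  y_4 = 10626551·259932027556408030380+575460·4799952989541519968951 = 5524361894723138392975161840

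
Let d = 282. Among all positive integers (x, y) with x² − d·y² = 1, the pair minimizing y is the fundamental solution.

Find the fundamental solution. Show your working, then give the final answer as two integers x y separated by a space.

2351 140

d=282: √d = [16; 1,3,1,4,1,3,1,32] (ℓ=8, even), read p_7/q_7
k=0  a_k=16  p_k/q_k = 16/1
…
k=4  a_k=4  p_k/q_k = 403/24
…
k=6  a_k=3  p_k/q_k = 1864/111
k=7  a_k=1  p_k/q_k = 2351/140
(x₁, y₁) = (2351, 140);  2351² − 282·140² = 1 ✓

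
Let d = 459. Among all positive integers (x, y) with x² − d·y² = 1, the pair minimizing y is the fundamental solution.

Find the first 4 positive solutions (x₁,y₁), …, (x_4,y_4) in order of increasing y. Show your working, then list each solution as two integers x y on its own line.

499850 23331
499700044999 23324000700
499550134985000450 23317003499766669
499400269944005249820001 23310008398693414998600

[21; 2,2,1,4,21,4,1,2,2,42] for √459; ℓ=10 ⇒ convergent index 9
k=0  a_k=21  p_k/q_k = 21/1
k=1  a_k=2  p_k/q_k = 43/2
k=2  a_k=2  p_k/q_k = 107/5
k=3  a_k=1  p_k/q_k = 150/7
…
k=5  a_k=21  p_k/q_k = 14997/700
k=6  a_k=4  p_k/q_k = 60695/2833
k=7  a_k=1  p_k/q_k = 75692/3533
k=8  a_k=2  p_k/q_k = 212079/9899
k=9  a_k=2  p_k/q_k = 499850/23331
fundamental: x₁=499850, y₁=23331  (since 249850022500 − 459·544335561 = 1)
n=2: (499850,23331)∘(499850,23331) = (499850·499850+459·23331·23331, 499850·23331+23331·499850) = (499700044999,23324000700)
n=3: (499700044999,23324000700)∘(499850,23331) = (499850·499700044999+459·23331·23324000700, 499850·23324000700+23331·499700044999) = (499550134985000450,23317003499766669)
n=4: (499550134985000450,23317003499766669)∘(499850,23331) = (499850·499550134985000450+459·23331·23317003499766669, 499850·23317003499766669+23331·499550134985000450) = (499400269944005249820001,23310008398693414998600)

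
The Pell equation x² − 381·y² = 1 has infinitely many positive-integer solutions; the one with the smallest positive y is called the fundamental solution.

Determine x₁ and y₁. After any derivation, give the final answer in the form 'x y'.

1015 52

√381 = [19; 1,1,12,1,1,38, …], period ℓ=6 (even) → k=5
a_0=19:  p_0=19·1+0=19,  q_0=19·0+1=1
a_1=1:  p_1=1·19+1=20,  q_1=1·1+0=1
…
a_4=1:  p_4=1·488+39=527,  q_4=1·25+2=27
a_5=1:  p_5=1·527+488=1015,  q_5=1·27+25=52
(x₁, y₁) = (1015, 52);  1015² − 381·52² = 1 ✓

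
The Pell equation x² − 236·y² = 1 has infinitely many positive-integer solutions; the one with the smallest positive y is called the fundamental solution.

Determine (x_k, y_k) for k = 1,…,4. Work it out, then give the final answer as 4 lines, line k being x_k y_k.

561799 36570
631236232801 41089978860
709255768702176199 46168618067101710
796918363201596536611201 51874966922918257173720

√236 = [15; 2,1,3,5,1,6,1,5,3,1,2,30, …], period ℓ=12 (even) → k=11
i=0: a=15 ⇒ p=15, q=1
…
i=3: a=3 ⇒ p=169, q=11
i=4: a=5 ⇒ p=891, q=58
…
i=7: a=1 ⇒ p=8311, q=541
…
i=9: a=3 ⇒ p=154729, q=10072
i=10: a=1 ⇒ p=203535, q=13249
i=11: a=2 ⇒ p=561799, q=36570
→ (561799, 36570).  Check: 561799²=315618116401, 236·36570²=315618116400, difference 1.
n=2: (561799,36570)∘(561799,36570) = (561799·561799+236·36570·36570, 561799·36570+36570·561799) = (631236232801,41089978860)
n=3: (631236232801,41089978860)∘(561799,36570) = (561799·631236232801+236·36570·41089978860, 561799·41089978860+36570·631236232801) = (709255768702176199,46168618067101710)
n=4: (709255768702176199,46168618067101710)∘(561799,36570) = (561799·709255768702176199+236·36570·46168618067101710, 561799·46168618067101710+36570·709255768702176199) = (796918363201596536611201,51874966922918257173720)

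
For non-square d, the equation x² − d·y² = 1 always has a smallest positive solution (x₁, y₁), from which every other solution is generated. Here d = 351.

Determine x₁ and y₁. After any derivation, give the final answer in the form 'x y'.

62425 3332

d=351: √d = [18; 1,2,1,3,2,2,2,3,1,2,1,36] (ℓ=12, even), read p_11/q_11
step 0: (18, 1)  from 18·(1,0) + (0,1)
step 1: (19, 1)  from 1·(18,1) + (1,0)
…
step 3: (75, 4)  from 1·(56,3) + (19,1)
step 4: (281, 15)  from 3·(75,4) + (56,3)
step 5: (637, 34)  from 2·(281,15) + (75,4)
step 6: (1555, 83)  from 2·(637,34) + (281,15)
step 7: (3747, 200)  from 2·(1555,83) + (637,34)
…
step 9: (16543, 883)  from 1·(12796,683) + (3747,200)
step 10: (45882, 2449)  from 2·(16543,883) + (12796,683)
step 11: (62425, 3332)  from 1·(45882,2449) + (16543,883)
fundamental: x₁=62425, y₁=3332  (since 3896880625 − 351·11102224 = 1)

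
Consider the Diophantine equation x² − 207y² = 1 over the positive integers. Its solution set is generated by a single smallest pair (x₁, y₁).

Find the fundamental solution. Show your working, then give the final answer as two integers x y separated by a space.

[14; 2,1,1,2,1,1,2,28] for √207; ℓ=8 ⇒ convergent index 7
a_0=14:  p_0=14·1+0=14,  q_0=14·0+1=1
a_1=2:  p_1=2·14+1=29,  q_1=2·1+0=2
a_2=1:  p_2=1·29+14=43,  q_2=1·2+1=3
…
a_4=2:  p_4=2·72+43=187,  q_4=2·5+3=13
a_5=1:  p_5=1·187+72=259,  q_5=1·13+5=18
a_6=1:  p_6=1·259+187=446,  q_6=1·18+13=31
a_7=2:  p_7=2·446+259=1151,  q_7=2·31+18=80
→ (1151, 80).  Check: 1151²=1324801, 207·80²=1324800, difference 1.

1151 80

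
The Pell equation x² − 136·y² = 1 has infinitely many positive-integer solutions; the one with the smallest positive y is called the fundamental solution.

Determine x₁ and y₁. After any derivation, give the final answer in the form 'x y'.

35 3

d=136: √d = [11; 1,1,1,22] (ℓ=4, even), read p_3/q_3
step 0: (11, 1)  from 11·(1,0) + (0,1)
step 1: (12, 1)  from 1·(11,1) + (1,0)
step 2: (23, 2)  from 1·(12,1) + (11,1)
step 3: (35, 3)  from 1·(23,2) + (12,1)
→ (35, 3).  Check: 35²=1225, 136·3²=1224, difference 1.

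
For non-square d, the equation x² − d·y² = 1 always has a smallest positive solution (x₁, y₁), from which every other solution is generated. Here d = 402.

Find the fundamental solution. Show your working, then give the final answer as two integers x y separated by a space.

401 20

[20; 20,40] for √402; ℓ=2 ⇒ convergent index 1
k=0  a_k=20  p_k/q_k = 20/1
k=1  a_k=20  p_k/q_k = 401/20
fundamental: x₁=401, y₁=20  (since 160801 − 402·400 = 1)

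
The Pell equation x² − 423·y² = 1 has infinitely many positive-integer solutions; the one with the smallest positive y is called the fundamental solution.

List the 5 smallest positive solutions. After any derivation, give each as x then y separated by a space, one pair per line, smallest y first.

4607 224
42448897 2063936
391124132351 19017106080
3603817713033217 175223613357184
33205576016763929087 1614510354455987296

√423 → a₀=20, period (1,1,3,4,3,1,1,40); ℓ=8 even so k=7
k=0  a_k=20  p_k/q_k = 20/1
k=1  a_k=1  p_k/q_k = 21/1
k=2  a_k=1  p_k/q_k = 41/2
k=3  a_k=3  p_k/q_k = 144/7
…
k=6  a_k=1  p_k/q_k = 2612/127
k=7  a_k=1  p_k/q_k = 4607/224
(x₁, y₁) = (4607, 224);  4607² − 423·224² = 1 ✓
n=2: (4607,224)∘(4607,224) = (4607·4607+423·224·224, 4607·224+224·4607) = (42448897,2063936)
n=3: (42448897,2063936)∘(4607,224) = (4607·42448897+423·224·2063936, 4607·2063936+224·42448897) = (391124132351,19017106080)
n=4: (391124132351,19017106080)∘(4607,224) = (4607·391124132351+423·224·19017106080, 4607·19017106080+224·391124132351) = (3603817713033217,175223613357184)
n=5: (3603817713033217,175223613357184)∘(4607,224) = (4607·3603817713033217+423·224·175223613357184, 4607·175223613357184+224·3603817713033217) = (33205576016763929087,1614510354455987296)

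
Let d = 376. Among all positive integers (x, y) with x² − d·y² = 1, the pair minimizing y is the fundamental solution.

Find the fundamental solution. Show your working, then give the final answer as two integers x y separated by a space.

√376 → a₀=19, period (2,1,1,3,1,…,1,2,38); ℓ=16 even so k=15
step 0: (19, 1)  from 19·(1,0) + (0,1)
step 1: (39, 2)  from 2·(19,1) + (1,0)
step 2: (58, 3)  from 1·(39,2) + (19,1)
…
step 5: (446, 23)  from 1·(349,18) + (97,5)
step 6: (1241, 64)  from 2·(446,23) + (349,18)
step 7: (2928, 151)  from 2·(1241,64) + (446,23)
step 8: (12953, 668)  from 4·(2928,151) + (1241,64)
…
step 12: (368986, 19029)  from 3·(99455,5129) + (70621,3642)
…
step 14: (837427, 43187)  from 1·(468441,24158) + (368986,19029)
step 15: (2143295, 110532)  from 2·(837427,43187) + (468441,24158)
fundamental: x₁=2143295, y₁=110532  (since 4593713457025 − 376·12217323024 = 1)

2143295 110532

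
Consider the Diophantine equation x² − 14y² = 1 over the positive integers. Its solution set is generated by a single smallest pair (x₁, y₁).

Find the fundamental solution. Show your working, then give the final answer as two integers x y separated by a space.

[3; 1,2,1,6] for √14; ℓ=4 ⇒ convergent index 3
a_0=3:  p_0=3·1+0=3,  q_0=3·0+1=1
…
a_2=2:  p_2=2·4+3=11,  q_2=2·1+1=3
a_3=1:  p_3=1·11+4=15,  q_3=1·3+1=4
→ (15, 4).  Check: 15²=225, 14·4²=224, difference 1.

15 4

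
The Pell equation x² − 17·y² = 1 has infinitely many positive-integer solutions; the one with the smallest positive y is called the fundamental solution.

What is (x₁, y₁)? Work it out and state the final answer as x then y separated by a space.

33 8

d=17: √d = [4; 8] (ℓ=1, odd), read p_1/q_1
i=0: a=4 ⇒ p=4, q=1
i=1: a=8 ⇒ p=33, q=8
(x₁, y₁) = (33, 8);  33² − 17·8² = 1 ✓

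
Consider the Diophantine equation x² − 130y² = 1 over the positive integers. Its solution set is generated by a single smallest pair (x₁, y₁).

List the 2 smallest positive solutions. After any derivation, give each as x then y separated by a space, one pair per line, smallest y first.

[11; 2,2,22] for √130; ℓ=3 ⇒ convergent index 5
i=0: a=11 ⇒ p=11, q=1
…
i=2: a=2 ⇒ p=57, q=5
…
i=4: a=2 ⇒ p=2611, q=229
i=5: a=2 ⇒ p=6499, q=570
fundamental: x₁=6499, y₁=570  (since 42237001 − 130·324900 = 1)
n=2: (6499,570)∘(6499,570) = (6499·6499+130·570·570, 6499·570+570·6499) = (84474001,7408860)

6499 570
84474001 7408860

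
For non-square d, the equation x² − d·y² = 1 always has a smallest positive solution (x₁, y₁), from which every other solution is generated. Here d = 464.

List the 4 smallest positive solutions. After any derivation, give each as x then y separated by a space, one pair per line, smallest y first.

√464 → a₀=21, period (1,1,5,1,1,1,5,1,1,42); ℓ=10 even so k=9
step 0: (21, 1)  from 21·(1,0) + (0,1)
…
step 2: (43, 2)  from 1·(22,1) + (21,1)
…
step 4: (280, 13)  from 1·(237,11) + (43,2)
step 5: (517, 24)  from 1·(280,13) + (237,11)
…
step 8: (5299, 246)  from 1·(4502,209) + (797,37)
step 9: (9801, 455)  from 1·(5299,246) + (4502,209)
fundamental: x₁=9801, y₁=455  (since 96059601 − 464·207025 = 1)
n=2: (9801,455)∘(9801,455) = (9801·9801+464·455·455, 9801·455+455·9801) = (192119201,8918910)
n=3: (192119201,8918910)∘(9801,455) = (9801·192119201+464·455·8918910, 9801·8918910+455·192119201) = (3765920568201,174828473365)
n=4: (3765920568201,174828473365)∘(9801,455) = (9801·3765920568201+464·455·174828473365, 9801·174828473365+455·3765920568201) = (73819574785756801,3426987725981820)

9801 455
192119201 8918910
3765920568201 174828473365
73819574785756801 3426987725981820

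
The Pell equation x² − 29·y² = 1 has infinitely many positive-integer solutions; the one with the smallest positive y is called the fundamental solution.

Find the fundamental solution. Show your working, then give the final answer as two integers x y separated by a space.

d=29: √d = [5; 2,1,1,2,10] (ℓ=5, odd), read p_9/q_9
step 0: (5, 1)  from 5·(1,0) + (0,1)
…
step 2: (16, 3)  from 1·(11,2) + (5,1)
step 3: (27, 5)  from 1·(16,3) + (11,2)
step 4: (70, 13)  from 2·(27,5) + (16,3)
…
step 6: (1524, 283)  from 2·(727,135) + (70,13)
step 7: (2251, 418)  from 1·(1524,283) + (727,135)
step 8: (3775, 701)  from 1·(2251,418) + (1524,283)
step 9: (9801, 1820)  from 2·(3775,701) + (2251,418)
(x₁, y₁) = (9801, 1820);  9801² − 29·1820² = 1 ✓

9801 1820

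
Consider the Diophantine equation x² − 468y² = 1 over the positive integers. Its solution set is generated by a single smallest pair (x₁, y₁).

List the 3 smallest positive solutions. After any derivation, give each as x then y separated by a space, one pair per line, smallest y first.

649 30
842401 38940
1093435849 50544090

d=468: √d = [21; 1,1,1,2,1,1,1,42] (ℓ=8, even), read p_7/q_7
i=0: a=21 ⇒ p=21, q=1
…
i=3: a=1 ⇒ p=65, q=3
i=4: a=2 ⇒ p=173, q=8
i=5: a=1 ⇒ p=238, q=11
i=6: a=1 ⇒ p=411, q=19
i=7: a=1 ⇒ p=649, q=30
→ (649, 30).  Check: 649²=421201, 468·30²=421200, difference 1.
(649+30√468)^2 = 842401 + 38940√468
(649+30√468)^3 = 1093435849 + 50544090√468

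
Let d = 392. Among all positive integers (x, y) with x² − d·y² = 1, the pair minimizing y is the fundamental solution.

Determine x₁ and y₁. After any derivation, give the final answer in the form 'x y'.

99 5

d=392: √d = [19; 1,3,1,38] (ℓ=4, even), read p_3/q_3
a_0=19:  p_0=19·1+0=19,  q_0=19·0+1=1
…
a_2=3:  p_2=3·20+19=79,  q_2=3·1+1=4
a_3=1:  p_3=1·79+20=99,  q_3=1·4+1=5
→ (99, 5).  Check: 99²=9801, 392·5²=9800, difference 1.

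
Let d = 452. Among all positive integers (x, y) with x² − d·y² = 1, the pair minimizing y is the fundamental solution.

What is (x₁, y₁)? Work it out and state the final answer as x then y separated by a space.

1204353 56648

d=452: √d = [21; 3,1,5,3,10,3,5,1,3,42] (ℓ=10, even), read p_9/q_9
a_0=21:  p_0=21·1+0=21,  q_0=21·0+1=1
…
a_2=1:  p_2=1·64+21=85,  q_2=1·3+1=4
a_3=5:  p_3=5·85+64=489,  q_3=5·4+3=23
a_4=3:  p_4=3·489+85=1552,  q_4=3·23+4=73
a_5=10:  p_5=10·1552+489=16009,  q_5=10·73+23=753
…
a_8=1:  p_8=1·263904+49579=313483,  q_8=1·12413+2332=14745
a_9=3:  p_9=3·313483+263904=1204353,  q_9=3·14745+12413=56648
→ (1204353, 56648).  Check: 1204353²=1450466148609, 452·56648²=1450466148608, difference 1.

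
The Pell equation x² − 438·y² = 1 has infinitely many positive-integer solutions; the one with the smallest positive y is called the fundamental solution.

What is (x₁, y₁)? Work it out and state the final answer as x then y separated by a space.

293 14

√438 → a₀=20, period (1,12,1,40); ℓ=4 even so k=3
step 0: (20, 1)  from 20·(1,0) + (0,1)
…
step 2: (272, 13)  from 12·(21,1) + (20,1)
step 3: (293, 14)  from 1·(272,13) + (21,1)
fundamental: x₁=293, y₁=14  (since 85849 − 438·196 = 1)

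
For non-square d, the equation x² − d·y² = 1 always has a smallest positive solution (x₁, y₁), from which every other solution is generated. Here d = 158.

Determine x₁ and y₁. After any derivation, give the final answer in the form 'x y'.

d=158: √d = [12; 1,1,3,12,3,1,1,24] (ℓ=8, even), read p_7/q_7
i=0: a=12 ⇒ p=12, q=1
…
i=2: a=1 ⇒ p=25, q=2
i=3: a=3 ⇒ p=88, q=7
…
i=5: a=3 ⇒ p=3331, q=265
i=6: a=1 ⇒ p=4412, q=351
i=7: a=1 ⇒ p=7743, q=616
(x₁, y₁) = (7743, 616);  7743² − 158·616² = 1 ✓

7743 616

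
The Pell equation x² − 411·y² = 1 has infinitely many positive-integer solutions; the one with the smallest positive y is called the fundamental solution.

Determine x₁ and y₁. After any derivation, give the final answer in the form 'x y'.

√411 = [20; 3,1,1,1,19,1,1,1,3,40, …], period ℓ=10 (even) → k=9
i=0: a=20 ⇒ p=20, q=1
i=1: a=3 ⇒ p=61, q=3
i=2: a=1 ⇒ p=81, q=4
i=3: a=1 ⇒ p=142, q=7
…
i=6: a=1 ⇒ p=4602, q=227
…
i=8: a=1 ⇒ p=13583, q=670
i=9: a=3 ⇒ p=49730, q=2453
(x₁, y₁) = (49730, 2453);  49730² − 411·2453² = 1 ✓

49730 2453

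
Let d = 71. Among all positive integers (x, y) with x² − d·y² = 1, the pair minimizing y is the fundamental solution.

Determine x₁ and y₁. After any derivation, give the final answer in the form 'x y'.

3480 413

√71 → a₀=8, period (2,2,1,7,1,2,2,16); ℓ=8 even so k=7
i=0: a=8 ⇒ p=8, q=1
…
i=2: a=2 ⇒ p=42, q=5
…
i=5: a=1 ⇒ p=514, q=61
i=6: a=2 ⇒ p=1483, q=176
i=7: a=2 ⇒ p=3480, q=413
(x₁, y₁) = (3480, 413);  3480² − 71·413² = 1 ✓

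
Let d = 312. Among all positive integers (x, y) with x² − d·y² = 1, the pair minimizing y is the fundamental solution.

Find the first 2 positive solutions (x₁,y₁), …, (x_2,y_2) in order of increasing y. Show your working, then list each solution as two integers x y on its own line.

53 3
5617 318

√312 → a₀=17, period (1,1,1,34); ℓ=4 even so k=3
i=0: a=17 ⇒ p=17, q=1
…
i=2: a=1 ⇒ p=35, q=2
i=3: a=1 ⇒ p=53, q=3
→ (53, 3).  Check: 53²=2809, 312·3²=2808, difference 1.
k=2:  x_2 = 53·53+312·3·3 = 5617,  y_2 = 53·3+3·53 = 318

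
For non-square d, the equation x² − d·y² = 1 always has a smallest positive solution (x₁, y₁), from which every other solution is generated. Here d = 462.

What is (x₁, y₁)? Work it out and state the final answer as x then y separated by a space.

43 2

√462 = [21; 2,42, …], period ℓ=2 (even) → k=1
k=0  a_k=21  p_k/q_k = 21/1
k=1  a_k=2  p_k/q_k = 43/2
fundamental: x₁=43, y₁=2  (since 1849 − 462·4 = 1)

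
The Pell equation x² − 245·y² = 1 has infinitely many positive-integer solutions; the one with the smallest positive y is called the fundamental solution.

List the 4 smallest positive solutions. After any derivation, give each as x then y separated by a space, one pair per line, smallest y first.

√245 → a₀=15, period (1,1,1,7,6,7,1,1,1,30); ℓ=10 even so k=9
i=0: a=15 ⇒ p=15, q=1
i=1: a=1 ⇒ p=16, q=1
…
i=3: a=1 ⇒ p=47, q=3
i=4: a=7 ⇒ p=360, q=23
…
i=6: a=7 ⇒ p=15809, q=1010
i=7: a=1 ⇒ p=18016, q=1151
i=8: a=1 ⇒ p=33825, q=2161
i=9: a=1 ⇒ p=51841, q=3312
→ (51841, 3312).  Check: 51841²=2687489281, 245·3312²=2687489280, difference 1.
k=2:  x_2 = 51841·51841+245·3312·3312 = 5374978561,  y_2 = 51841·3312+3312·51841 = 343394784
k=3:  x_3 = 51841·5374978561+245·3312·343394784 = 557288527109761,  y_3 = 51841·343394784+3312·5374978561 = 35603857991376
k=4:  x_4 = 51841·557288527109761+245·3312·35603857991376 = 57780789062419261441,  y_4 = 51841·35603857991376+3312·557288527109761 = 3691479203918451648

51841 3312
5374978561 343394784
557288527109761 35603857991376
57780789062419261441 3691479203918451648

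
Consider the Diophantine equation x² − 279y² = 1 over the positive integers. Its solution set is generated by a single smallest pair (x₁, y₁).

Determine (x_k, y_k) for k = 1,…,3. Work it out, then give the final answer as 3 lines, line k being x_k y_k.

√279 = [16; 1,2,2,1,2,2,1,32, …], period ℓ=8 (even) → k=7
i=0: a=16 ⇒ p=16, q=1
…
i=3: a=2 ⇒ p=117, q=7
i=4: a=1 ⇒ p=167, q=10
…
i=6: a=2 ⇒ p=1069, q=64
i=7: a=1 ⇒ p=1520, q=91
fundamental: x₁=1520, y₁=91  (since 2310400 − 279·8281 = 1)
(1520+91√279)^2 = 4620799 + 276640√279
(1520+91√279)^3 = 14047227440 + 840985509√279

1520 91
4620799 276640
14047227440 840985509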